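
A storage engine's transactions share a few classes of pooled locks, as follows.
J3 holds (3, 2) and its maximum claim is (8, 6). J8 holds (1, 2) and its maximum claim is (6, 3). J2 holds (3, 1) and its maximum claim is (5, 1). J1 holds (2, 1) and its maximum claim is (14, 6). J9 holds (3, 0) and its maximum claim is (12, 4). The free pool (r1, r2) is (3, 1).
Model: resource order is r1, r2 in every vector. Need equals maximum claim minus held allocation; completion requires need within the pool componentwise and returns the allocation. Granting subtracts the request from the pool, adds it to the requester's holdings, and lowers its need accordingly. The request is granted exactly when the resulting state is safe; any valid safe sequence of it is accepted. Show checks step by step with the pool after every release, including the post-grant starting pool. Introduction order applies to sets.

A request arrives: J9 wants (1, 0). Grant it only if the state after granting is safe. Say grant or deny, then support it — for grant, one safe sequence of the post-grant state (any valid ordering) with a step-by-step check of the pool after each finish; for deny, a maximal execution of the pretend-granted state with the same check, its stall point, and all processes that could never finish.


GRANT — the state after the grant stays safe, e.g. via J2, J8, J3, J9, J1.
Key observation: even at the reduced pool (2, 1), J2 fits immediately, so safety survives the grant.
Verifying the post-grant state step by step:
  pool = (2, 1)
  run J2 (needs (2, 0), free (2, 1)); after release of (3, 1) the pool is (5, 2)
  run J8 (needs (5, 1), free (5, 2)); after release of (1, 2) the pool is (6, 4)
  run J3 (needs (5, 4), free (6, 4)); after release of (3, 2) the pool is (9, 6)
  run J9 (needs (8, 4), free (9, 6)); after release of (4, 0) the pool is (13, 6)
  run J1 (needs (12, 5), free (13, 6)); after release of (2, 1) the pool is (15, 7)


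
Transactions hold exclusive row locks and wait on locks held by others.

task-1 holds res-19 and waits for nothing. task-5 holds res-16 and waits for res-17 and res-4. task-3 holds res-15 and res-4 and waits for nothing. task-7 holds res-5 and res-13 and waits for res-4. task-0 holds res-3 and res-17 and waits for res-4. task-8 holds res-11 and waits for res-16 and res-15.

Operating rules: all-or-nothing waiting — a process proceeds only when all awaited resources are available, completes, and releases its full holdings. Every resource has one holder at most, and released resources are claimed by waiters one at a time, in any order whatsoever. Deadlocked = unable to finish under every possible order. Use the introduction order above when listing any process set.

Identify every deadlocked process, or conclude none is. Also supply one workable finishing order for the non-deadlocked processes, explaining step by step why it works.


No process is deadlocked.
Key observation: no waiting chain loops back on itself — every chain ends at a process that waits on nothing, so everyone eventually runs.
One completion order for the rest: task-3, task-0, task-5, task-7, task-8, task-1.
Check, step by step:
  task-3: no waits; runs immediately, freeing res-15 and res-4
  run task-0 (all its waits — res-4 — are resolved); releases res-3 and res-17
  run task-5 (all its waits — res-17 and res-4 — are resolved); releases res-16
  run task-7 (all its waits — res-4 — are resolved); releases res-5 and res-13
  run task-8 (all its waits — res-16 and res-15 — are resolved); releases res-11
  task-1: no waits; runs immediately, freeing res-19


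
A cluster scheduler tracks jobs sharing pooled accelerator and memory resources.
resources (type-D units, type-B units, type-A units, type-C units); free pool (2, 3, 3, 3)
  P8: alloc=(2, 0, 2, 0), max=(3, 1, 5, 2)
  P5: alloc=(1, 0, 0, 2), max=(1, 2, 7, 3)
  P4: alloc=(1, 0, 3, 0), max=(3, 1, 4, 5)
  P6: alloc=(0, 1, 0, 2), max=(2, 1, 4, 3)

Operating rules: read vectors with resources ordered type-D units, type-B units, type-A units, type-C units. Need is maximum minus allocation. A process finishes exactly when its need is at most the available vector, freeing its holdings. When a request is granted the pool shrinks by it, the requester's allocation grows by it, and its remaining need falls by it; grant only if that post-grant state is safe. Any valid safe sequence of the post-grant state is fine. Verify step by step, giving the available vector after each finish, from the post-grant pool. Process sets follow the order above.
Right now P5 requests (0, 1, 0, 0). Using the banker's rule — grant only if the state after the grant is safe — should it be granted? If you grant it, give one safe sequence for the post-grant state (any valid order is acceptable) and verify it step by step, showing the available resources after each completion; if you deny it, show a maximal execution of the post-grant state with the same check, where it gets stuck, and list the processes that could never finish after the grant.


GRANT — the state after the grant stays safe, e.g. via P8, P6, P4, P5.
Key observation: after the grant the pool drops to (2, 2, 3, 3), which still lets P8 finish first and unwind the rest.
Step-by-step check of the post-grant state:
  pool = (2, 2, 3, 3)
  P8 needs (1, 1, 3, 2) <= (2, 2, 3, 3) -> finishes; pool += (2, 0, 2, 0) = (4, 2, 5, 3)
  P6 needs (2, 0, 4, 1) <= (4, 2, 5, 3) -> finishes; pool += (0, 1, 0, 2) = (4, 3, 5, 5)
  P4 needs (2, 1, 1, 5) <= (4, 3, 5, 5) -> finishes; pool += (1, 0, 3, 0) = (5, 3, 8, 5)
  P5 needs (0, 1, 7, 1) <= (5, 3, 8, 5) -> finishes; pool += (1, 1, 0, 2) = (6, 4, 8, 7)


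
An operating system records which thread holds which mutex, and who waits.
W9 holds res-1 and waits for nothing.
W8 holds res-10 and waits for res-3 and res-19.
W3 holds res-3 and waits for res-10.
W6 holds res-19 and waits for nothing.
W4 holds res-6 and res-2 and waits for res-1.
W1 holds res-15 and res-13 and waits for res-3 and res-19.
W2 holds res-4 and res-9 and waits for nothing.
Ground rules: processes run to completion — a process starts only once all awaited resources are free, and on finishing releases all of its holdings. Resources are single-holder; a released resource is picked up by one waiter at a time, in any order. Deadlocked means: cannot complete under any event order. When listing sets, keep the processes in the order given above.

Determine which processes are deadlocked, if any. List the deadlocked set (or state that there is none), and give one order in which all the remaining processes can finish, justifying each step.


The deadlocked set is W8, W3 and W1.
Key observation: the cycle W8 -> W3 -> W8 can never break — each member waits on the next; W1 waits into the deadlock from upstream.
The rest can finish in the order W9, W4, W6, W2.
Walking it through:
  W9: no waits; runs immediately, freeing res-1
  W4: everything it awaited (res-1) is free; runs, freeing res-6 and res-2
  W6: no waits; runs immediately, freeing res-19
  W2: no waits; runs immediately, freeing res-4 and res-9


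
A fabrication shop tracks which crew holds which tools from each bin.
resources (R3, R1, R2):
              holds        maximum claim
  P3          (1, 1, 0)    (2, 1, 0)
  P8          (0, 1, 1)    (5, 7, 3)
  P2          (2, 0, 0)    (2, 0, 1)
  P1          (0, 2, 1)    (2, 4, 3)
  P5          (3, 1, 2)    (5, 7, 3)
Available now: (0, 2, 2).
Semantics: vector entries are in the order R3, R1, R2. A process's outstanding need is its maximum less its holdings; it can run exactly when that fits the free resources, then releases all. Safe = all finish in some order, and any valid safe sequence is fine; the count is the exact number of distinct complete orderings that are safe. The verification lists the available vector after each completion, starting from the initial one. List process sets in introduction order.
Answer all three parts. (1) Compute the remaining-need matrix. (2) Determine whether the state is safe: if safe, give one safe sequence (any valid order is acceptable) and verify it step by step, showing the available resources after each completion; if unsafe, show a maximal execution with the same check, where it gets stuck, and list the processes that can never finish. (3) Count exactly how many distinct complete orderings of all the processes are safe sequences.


(1) Remaining need (order R3, R1, R2):
  P3: (1, 0, 0)
  P8: (5, 6, 2)
  P2: (0, 0, 1)
  P1: (2, 2, 2)
  P5: (2, 6, 1)
(2) UNSAFE — no complete ordering exists.
Key observation: R1 is the bottleneck — with P2, P1, P3 done the pool holds (3, 5, 3), short of every remaining need.
Going as far as possible: P2, P1, P3; after that, nothing fits. Verifying each step:
  pool = (0, 2, 2)
  P2: need (0, 0, 1) fits (0, 2, 2); releases (2, 0, 0), pool now (2, 2, 2)
  P1: need (2, 2, 2) fits (2, 2, 2); releases (0, 2, 1), pool now (2, 4, 3)
  P3: need (1, 0, 0) fits (2, 4, 3); releases (1, 1, 0), pool now (3, 5, 3)
  P8 still needs (5, 6, 2) but only (3, 5, 3) is free — short on R3 and R1
  P5 still needs (2, 6, 1) but only (3, 5, 3) is free — short on R1
Permanently blocked: P8 and P5.
(3) Precisely 0 of the possible complete orderings are safe sequences.


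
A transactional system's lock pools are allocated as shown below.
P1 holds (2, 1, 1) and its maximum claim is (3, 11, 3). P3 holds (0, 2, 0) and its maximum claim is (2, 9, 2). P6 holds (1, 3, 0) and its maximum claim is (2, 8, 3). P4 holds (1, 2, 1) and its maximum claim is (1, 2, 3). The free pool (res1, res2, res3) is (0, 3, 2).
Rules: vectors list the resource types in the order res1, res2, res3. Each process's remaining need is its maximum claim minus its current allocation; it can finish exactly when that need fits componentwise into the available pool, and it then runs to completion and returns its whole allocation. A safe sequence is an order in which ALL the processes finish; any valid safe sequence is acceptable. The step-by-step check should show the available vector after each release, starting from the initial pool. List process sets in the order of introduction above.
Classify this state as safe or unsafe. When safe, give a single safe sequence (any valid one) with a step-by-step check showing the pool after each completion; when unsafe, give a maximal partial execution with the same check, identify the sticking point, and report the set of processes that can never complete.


SAFE — a valid safe sequence is P4, P6, P3, P1.
Key observation: P4 is the earliest step where a requested resource binds exactly: need (0, 0, 2), pool (0, 3, 2) at its turn.
Walking it through:
  pool = (0, 3, 2)
  P4 needs (0, 0, 2) <= (0, 3, 2) -> finishes; pool += (1, 2, 1) = (1, 5, 3)
  P6 needs (1, 5, 3) <= (1, 5, 3) -> finishes; pool += (1, 3, 0) = (2, 8, 3)
  P3 needs (2, 7, 2) <= (2, 8, 3) -> finishes; pool += (0, 2, 0) = (2, 10, 3)
  P1 needs (1, 10, 2) <= (2, 10, 3) -> finishes; pool += (2, 1, 1) = (4, 11, 4)


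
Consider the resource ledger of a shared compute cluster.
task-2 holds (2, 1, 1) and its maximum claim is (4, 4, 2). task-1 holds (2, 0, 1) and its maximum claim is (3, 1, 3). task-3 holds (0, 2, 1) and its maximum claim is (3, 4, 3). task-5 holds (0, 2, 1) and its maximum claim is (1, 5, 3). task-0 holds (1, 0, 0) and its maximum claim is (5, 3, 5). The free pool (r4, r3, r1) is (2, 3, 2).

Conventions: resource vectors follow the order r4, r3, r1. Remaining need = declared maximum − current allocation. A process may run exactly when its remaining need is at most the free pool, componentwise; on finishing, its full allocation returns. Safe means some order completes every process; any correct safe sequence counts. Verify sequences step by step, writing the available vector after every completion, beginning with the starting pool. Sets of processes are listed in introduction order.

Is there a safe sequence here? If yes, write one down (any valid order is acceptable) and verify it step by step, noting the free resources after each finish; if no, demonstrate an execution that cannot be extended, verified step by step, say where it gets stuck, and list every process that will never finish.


SAFE, for example via the order task-1, task-3, task-2, task-5, task-0.
Key observation: the first exact fit in this order is task-1 — it needs (1, 1, 2) with (2, 3, 2) free, meeting a requested resource to the last unit.
Check, step by step:
  pool = (2, 3, 2)
  task-1: need (1, 1, 2) fits (2, 3, 2); releases (2, 0, 1), pool now (4, 3, 3)
  task-3: need (3, 2, 2) fits (4, 3, 3); releases (0, 2, 1), pool now (4, 5, 4)
  task-2: need (2, 3, 1) fits (4, 5, 4); releases (2, 1, 1), pool now (6, 6, 5)
  task-5: need (1, 3, 2) fits (6, 6, 5); releases (0, 2, 1), pool now (6, 8, 6)
  task-0: need (4, 3, 5) fits (6, 8, 6); releases (1, 0, 0), pool now (7, 8, 6)


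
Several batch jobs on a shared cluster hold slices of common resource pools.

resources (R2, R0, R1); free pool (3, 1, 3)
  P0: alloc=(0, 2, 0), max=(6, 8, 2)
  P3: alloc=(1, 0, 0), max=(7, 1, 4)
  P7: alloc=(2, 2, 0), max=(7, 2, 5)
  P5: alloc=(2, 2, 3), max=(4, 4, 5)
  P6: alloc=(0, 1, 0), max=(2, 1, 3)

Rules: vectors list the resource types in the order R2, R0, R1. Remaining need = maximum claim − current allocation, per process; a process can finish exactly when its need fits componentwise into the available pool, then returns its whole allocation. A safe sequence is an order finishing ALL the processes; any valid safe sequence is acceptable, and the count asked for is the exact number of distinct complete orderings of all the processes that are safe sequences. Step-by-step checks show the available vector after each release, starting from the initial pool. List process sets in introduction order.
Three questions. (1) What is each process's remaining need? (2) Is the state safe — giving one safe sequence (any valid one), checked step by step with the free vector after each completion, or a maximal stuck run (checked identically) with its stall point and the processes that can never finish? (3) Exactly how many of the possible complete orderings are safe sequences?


(1) Outstanding need per process (order R2, R0, R1):
  P0: (6, 6, 2)
  P3: (6, 1, 4)
  P7: (5, 0, 5)
  P5: (2, 2, 2)
  P6: (2, 0, 3)
(2) SAFE, for example via the order P6, P5, P7, P0, P3.
Key observation: at P6 the run first touches a limit — (2, 0, 3) against (3, 1, 3), exact on a resource it actually requests.
Step-by-step check:
  pool = (3, 1, 3)
  P6 needs (2, 0, 3) <= (3, 1, 3) -> finishes; pool += (0, 1, 0) = (3, 2, 3)
  P5 needs (2, 2, 2) <= (3, 2, 3) -> finishes; pool += (2, 2, 3) = (5, 4, 6)
  P7 needs (5, 0, 5) <= (5, 4, 6) -> finishes; pool += (2, 2, 0) = (7, 6, 6)
  P0 needs (6, 6, 2) <= (7, 6, 6) -> finishes; pool += (0, 2, 0) = (7, 8, 6)
  P3 needs (6, 1, 4) <= (7, 8, 6) -> finishes; pool += (1, 0, 0) = (8, 8, 6)
(3) Exactly 2 of the possible complete orderings are safe sequences.


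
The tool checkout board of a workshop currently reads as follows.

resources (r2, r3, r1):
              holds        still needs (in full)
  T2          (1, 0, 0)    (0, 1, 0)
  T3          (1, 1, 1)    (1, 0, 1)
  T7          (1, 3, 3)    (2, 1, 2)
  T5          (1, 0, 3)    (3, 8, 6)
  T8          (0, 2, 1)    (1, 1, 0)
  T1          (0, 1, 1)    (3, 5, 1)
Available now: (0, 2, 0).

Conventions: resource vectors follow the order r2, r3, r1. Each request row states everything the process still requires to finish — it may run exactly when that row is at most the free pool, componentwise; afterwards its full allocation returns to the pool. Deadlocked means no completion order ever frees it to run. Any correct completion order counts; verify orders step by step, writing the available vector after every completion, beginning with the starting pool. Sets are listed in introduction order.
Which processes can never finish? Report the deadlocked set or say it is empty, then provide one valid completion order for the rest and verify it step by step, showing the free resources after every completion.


The deadlocked set is empty.
Key observation: beginning at T2, releases accumulate fast enough that every process eventually fits.
A valid finishing order for the others: T2, T8, T3, T7, T1, T5. Check, step by step:
  pool = (0, 2, 0)
  T2 needs (0, 1, 0) <= (0, 2, 0) -> finishes; pool += (1, 0, 0) = (1, 2, 0)
  T8 needs (1, 1, 0) <= (1, 2, 0) -> finishes; pool += (0, 2, 1) = (1, 4, 1)
  T3 needs (1, 0, 1) <= (1, 4, 1) -> finishes; pool += (1, 1, 1) = (2, 5, 2)
  T7 needs (2, 1, 2) <= (2, 5, 2) -> finishes; pool += (1, 3, 3) = (3, 8, 5)
  T1 needs (3, 5, 1) <= (3, 8, 5) -> finishes; pool += (0, 1, 1) = (3, 9, 6)
  T5 needs (3, 8, 6) <= (3, 9, 6) -> finishes; pool += (1, 0, 3) = (4, 9, 9)


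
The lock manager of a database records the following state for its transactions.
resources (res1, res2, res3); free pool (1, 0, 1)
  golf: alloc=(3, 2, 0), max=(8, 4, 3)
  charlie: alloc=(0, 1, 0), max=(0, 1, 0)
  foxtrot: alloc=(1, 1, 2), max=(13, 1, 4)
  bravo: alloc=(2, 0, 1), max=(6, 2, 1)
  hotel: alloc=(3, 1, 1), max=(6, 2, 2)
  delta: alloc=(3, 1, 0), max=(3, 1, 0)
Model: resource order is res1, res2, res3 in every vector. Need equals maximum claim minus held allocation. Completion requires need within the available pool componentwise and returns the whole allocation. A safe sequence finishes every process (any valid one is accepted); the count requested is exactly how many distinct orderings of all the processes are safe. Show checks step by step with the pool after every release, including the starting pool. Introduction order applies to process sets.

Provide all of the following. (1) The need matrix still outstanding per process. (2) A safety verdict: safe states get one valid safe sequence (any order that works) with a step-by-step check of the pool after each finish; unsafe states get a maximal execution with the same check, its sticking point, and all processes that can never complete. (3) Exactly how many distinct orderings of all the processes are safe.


(1) Need matrix, components ordered res1, res2, res3:
  golf: (5, 2, 3)
  charlie: (0, 0, 0)
  foxtrot: (12, 0, 2)
  bravo: (4, 2, 0)
  hotel: (3, 1, 1)
  delta: (0, 0, 0)
(2) SAFE — a valid safe sequence is delta, charlie, hotel, bravo, golf, foxtrot.
Key observation: hotel marks the first exact bind of the order: its need (3, 1, 1) fits the free (4, 2, 1) with zero slack on a requested resource.
Check, step by step:
  pool = (1, 0, 1)
  run delta (needs (0, 0, 0), free (1, 0, 1)); after release of (3, 1, 0) the pool is (4, 1, 1)
  run charlie (needs (0, 0, 0), free (4, 1, 1)); after release of (0, 1, 0) the pool is (4, 2, 1)
  run hotel (needs (3, 1, 1), free (4, 2, 1)); after release of (3, 1, 1) the pool is (7, 3, 2)
  run bravo (needs (4, 2, 0), free (7, 3, 2)); after release of (2, 0, 1) the pool is (9, 3, 3)
  run golf (needs (5, 2, 3), free (9, 3, 3)); after release of (3, 2, 0) the pool is (12, 5, 3)
  run foxtrot (needs (12, 0, 2), free (12, 5, 3)); after release of (1, 1, 2) the pool is (13, 6, 5)
(3) The exact count: 8 of the possible complete orderings are safe sequences.


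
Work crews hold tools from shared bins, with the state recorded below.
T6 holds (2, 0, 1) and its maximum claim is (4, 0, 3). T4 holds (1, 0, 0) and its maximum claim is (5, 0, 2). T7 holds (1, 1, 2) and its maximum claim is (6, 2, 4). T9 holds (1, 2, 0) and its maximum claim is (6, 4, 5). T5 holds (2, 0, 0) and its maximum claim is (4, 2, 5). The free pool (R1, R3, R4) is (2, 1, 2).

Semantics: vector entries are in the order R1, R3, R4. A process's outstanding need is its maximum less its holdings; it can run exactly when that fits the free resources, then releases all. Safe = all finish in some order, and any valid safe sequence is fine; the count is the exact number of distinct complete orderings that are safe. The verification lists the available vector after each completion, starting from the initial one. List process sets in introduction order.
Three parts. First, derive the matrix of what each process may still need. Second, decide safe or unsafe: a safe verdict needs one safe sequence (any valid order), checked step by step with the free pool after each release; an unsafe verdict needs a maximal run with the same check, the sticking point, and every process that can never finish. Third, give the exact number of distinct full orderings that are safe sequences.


(1) Remaining need (order R1, R3, R4):
  T6: (2, 0, 2)
  T4: (4, 0, 2)
  T7: (5, 1, 2)
  T9: (5, 2, 5)
  T5: (2, 2, 5)
(2) The state is SAFE; one workable sequence: T6, T4, T7, T9, T5.
Key observation: reading the order forward, T6 is the first process whose need (2, 0, 2) meets the free pool (2, 1, 2) exactly on a resource it requests.
Walking it through:
  pool = (2, 1, 2)
  run T6 (needs (2, 0, 2), free (2, 1, 2)); after release of (2, 0, 1) the pool is (4, 1, 3)
  run T4 (needs (4, 0, 2), free (4, 1, 3)); after release of (1, 0, 0) the pool is (5, 1, 3)
  run T7 (needs (5, 1, 2), free (5, 1, 3)); after release of (1, 1, 2) the pool is (6, 2, 5)
  run T9 (needs (5, 2, 5), free (6, 2, 5)); after release of (1, 2, 0) the pool is (7, 4, 5)
  run T5 (needs (2, 2, 5), free (7, 4, 5)); after release of (2, 0, 0) the pool is (9, 4, 5)
(3) Exactly 2 of the possible complete orderings are safe sequences.


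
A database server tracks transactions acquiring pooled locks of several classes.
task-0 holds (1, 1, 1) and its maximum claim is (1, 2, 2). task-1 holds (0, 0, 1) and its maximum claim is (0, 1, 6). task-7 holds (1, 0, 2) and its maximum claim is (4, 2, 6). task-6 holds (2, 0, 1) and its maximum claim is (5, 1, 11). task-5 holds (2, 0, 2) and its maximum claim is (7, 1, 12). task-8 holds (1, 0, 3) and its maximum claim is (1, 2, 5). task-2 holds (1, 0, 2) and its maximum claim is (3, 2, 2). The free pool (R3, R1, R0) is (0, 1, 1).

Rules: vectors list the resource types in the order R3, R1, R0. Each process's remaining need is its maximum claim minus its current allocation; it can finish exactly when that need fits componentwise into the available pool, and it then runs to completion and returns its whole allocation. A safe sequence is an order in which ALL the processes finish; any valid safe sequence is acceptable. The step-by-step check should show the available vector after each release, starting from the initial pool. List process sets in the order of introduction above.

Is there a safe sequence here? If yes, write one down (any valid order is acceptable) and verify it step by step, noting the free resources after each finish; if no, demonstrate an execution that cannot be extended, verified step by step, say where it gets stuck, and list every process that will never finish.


The state is SAFE; one workable sequence: task-0, task-8, task-1, task-2, task-7, task-6, task-5.
Key observation: the order's first zero-slack moment is task-0 ((0, 1, 1) needed, (0, 1, 1) free — a requested resource with nothing to spare).
Step-by-step check:
  pool = (0, 1, 1)
  task-0: need (0, 1, 1) fits (0, 1, 1); releases (1, 1, 1), pool now (1, 2, 2)
  task-8: need (0, 2, 2) fits (1, 2, 2); releases (1, 0, 3), pool now (2, 2, 5)
  task-1: need (0, 1, 5) fits (2, 2, 5); releases (0, 0, 1), pool now (2, 2, 6)
  task-2: need (2, 2, 0) fits (2, 2, 6); releases (1, 0, 2), pool now (3, 2, 8)
  task-7: need (3, 2, 4) fits (3, 2, 8); releases (1, 0, 2), pool now (4, 2, 10)
  task-6: need (3, 1, 10) fits (4, 2, 10); releases (2, 0, 1), pool now (6, 2, 11)
  task-5: need (5, 1, 10) fits (6, 2, 11); releases (2, 0, 2), pool now (8, 2, 13)


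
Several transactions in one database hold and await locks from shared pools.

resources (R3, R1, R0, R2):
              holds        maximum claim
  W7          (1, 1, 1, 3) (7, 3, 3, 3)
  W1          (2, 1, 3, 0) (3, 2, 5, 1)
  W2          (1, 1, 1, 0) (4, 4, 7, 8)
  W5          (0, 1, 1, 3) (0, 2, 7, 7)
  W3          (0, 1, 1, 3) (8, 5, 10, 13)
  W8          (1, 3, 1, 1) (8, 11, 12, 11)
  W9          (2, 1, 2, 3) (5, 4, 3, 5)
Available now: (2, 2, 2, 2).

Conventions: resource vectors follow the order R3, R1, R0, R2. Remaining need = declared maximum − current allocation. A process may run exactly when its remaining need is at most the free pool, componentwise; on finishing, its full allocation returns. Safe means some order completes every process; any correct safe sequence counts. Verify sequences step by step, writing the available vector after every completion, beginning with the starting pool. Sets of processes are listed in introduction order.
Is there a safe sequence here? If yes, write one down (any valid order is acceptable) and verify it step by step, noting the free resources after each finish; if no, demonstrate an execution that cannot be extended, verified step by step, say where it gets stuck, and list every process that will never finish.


SAFE, for example via the order W1, W9, W5, W2, W7, W3, W8.
Key observation: W1 marks the first exact bind of the order: its need (1, 1, 2, 1) fits the free (2, 2, 2, 2) with zero slack on a requested resource.
Step-by-step check:
  pool = (2, 2, 2, 2)
  W1: need (1, 1, 2, 1) fits (2, 2, 2, 2); releases (2, 1, 3, 0), pool now (4, 3, 5, 2)
  W9: need (3, 3, 1, 2) fits (4, 3, 5, 2); releases (2, 1, 2, 3), pool now (6, 4, 7, 5)
  W5: need (0, 1, 6, 4) fits (6, 4, 7, 5); releases (0, 1, 1, 3), pool now (6, 5, 8, 8)
  W2: need (3, 3, 6, 8) fits (6, 5, 8, 8); releases (1, 1, 1, 0), pool now (7, 6, 9, 8)
  W7: need (6, 2, 2, 0) fits (7, 6, 9, 8); releases (1, 1, 1, 3), pool now (8, 7, 10, 11)
  W3: need (8, 4, 9, 10) fits (8, 7, 10, 11); releases (0, 1, 1, 3), pool now (8, 8, 11, 14)
  W8: need (7, 8, 11, 10) fits (8, 8, 11, 14); releases (1, 3, 1, 1), pool now (9, 11, 12, 15)


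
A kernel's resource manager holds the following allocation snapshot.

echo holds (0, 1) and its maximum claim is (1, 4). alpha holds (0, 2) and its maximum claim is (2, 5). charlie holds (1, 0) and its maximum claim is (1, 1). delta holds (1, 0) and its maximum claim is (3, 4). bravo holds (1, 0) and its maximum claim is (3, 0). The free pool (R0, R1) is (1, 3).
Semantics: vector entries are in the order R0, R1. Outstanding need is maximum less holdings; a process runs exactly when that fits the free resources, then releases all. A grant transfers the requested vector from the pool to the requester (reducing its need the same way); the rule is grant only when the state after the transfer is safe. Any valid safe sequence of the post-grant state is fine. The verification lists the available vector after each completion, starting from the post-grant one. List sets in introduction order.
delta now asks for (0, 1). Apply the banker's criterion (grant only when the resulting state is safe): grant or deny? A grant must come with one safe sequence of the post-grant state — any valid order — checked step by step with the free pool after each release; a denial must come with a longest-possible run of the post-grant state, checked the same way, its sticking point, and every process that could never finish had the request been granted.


DENY — the pretend-granted state is unsafe.
Key observation: charlie, bravo can finish, but then (3, 2) is all there is, and the blocked group's R1 demands exceed it.
After a pretend grant, a maximal execution: charlie, bravo — then nothing else fits. Check, step by step:
  pool = (1, 2)
  charlie: need (0, 1) fits (1, 2); releases (1, 0), pool now (2, 2)
  bravo: need (2, 0) fits (2, 2); releases (1, 0), pool now (3, 2)
  echo cannot run: need (1, 3) vs free (3, 2) (insufficient R1)
  alpha cannot run: need (2, 3) vs free (3, 2) (insufficient R1)
  delta cannot run: need (2, 3) vs free (3, 2) (insufficient R1)
Processes that could never finish after the grant: echo, alpha and delta.


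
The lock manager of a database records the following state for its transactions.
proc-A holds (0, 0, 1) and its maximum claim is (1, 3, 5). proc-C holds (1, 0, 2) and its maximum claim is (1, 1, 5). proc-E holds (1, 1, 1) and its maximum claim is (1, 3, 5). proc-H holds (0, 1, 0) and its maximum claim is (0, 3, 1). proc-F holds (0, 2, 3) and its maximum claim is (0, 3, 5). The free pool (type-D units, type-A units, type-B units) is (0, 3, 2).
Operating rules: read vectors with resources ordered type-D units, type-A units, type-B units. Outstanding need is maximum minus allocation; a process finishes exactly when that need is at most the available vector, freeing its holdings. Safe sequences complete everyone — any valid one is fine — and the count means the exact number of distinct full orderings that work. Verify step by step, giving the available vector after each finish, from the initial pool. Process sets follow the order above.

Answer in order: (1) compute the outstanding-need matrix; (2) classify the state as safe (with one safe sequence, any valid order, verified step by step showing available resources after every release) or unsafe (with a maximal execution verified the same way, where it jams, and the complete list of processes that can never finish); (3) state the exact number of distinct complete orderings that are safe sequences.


(1) Outstanding need per process (order type-D units, type-A units, type-B units):
  proc-A: (1, 3, 4)
  proc-C: (0, 1, 3)
  proc-E: (0, 2, 4)
  proc-H: (0, 2, 1)
  proc-F: (0, 1, 2)
(2) SAFE — a valid safe sequence is proc-F, proc-E, proc-C, proc-A, proc-H.
Key observation: at proc-F the run first touches a limit — (0, 1, 2) against (0, 3, 2), exact on a resource it actually requests.
Walking it through:
  pool = (0, 3, 2)
  proc-F: need (0, 1, 2) fits (0, 3, 2); releases (0, 2, 3), pool now (0, 5, 5)
  proc-E: need (0, 2, 4) fits (0, 5, 5); releases (1, 1, 1), pool now (1, 6, 6)
  proc-C: need (0, 1, 3) fits (1, 6, 6); releases (1, 0, 2), pool now (2, 6, 8)
  proc-A: need (1, 3, 4) fits (2, 6, 8); releases (0, 0, 1), pool now (2, 6, 9)
  proc-H: need (0, 2, 1) fits (2, 6, 9); releases (0, 1, 0), pool now (2, 7, 9)
(3) The exact count: 20 of the possible complete orderings are safe sequences.


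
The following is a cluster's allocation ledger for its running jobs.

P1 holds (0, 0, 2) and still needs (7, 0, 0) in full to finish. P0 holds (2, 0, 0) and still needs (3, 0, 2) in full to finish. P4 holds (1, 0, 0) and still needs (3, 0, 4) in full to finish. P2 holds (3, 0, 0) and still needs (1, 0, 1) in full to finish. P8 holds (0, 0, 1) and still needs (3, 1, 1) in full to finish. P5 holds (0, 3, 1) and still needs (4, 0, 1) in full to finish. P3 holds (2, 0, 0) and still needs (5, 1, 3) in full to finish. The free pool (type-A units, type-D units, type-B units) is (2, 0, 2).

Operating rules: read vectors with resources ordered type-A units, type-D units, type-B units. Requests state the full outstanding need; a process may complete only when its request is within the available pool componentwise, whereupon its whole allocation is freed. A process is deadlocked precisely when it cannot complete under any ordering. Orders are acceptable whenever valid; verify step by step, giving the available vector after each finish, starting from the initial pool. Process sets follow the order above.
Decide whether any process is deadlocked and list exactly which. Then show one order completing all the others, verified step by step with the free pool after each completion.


No process is deadlocked.
Key observation: no deadlock: P2 fits now, and the freed resources carry the rest through.
A valid finishing order for the others: P2, P0, P5, P3, P8, P4, P1. Step-by-step check:
  pool = (2, 0, 2)
  run P2 (needs (1, 0, 1), free (2, 0, 2)); after release of (3, 0, 0) the pool is (5, 0, 2)
  run P0 (needs (3, 0, 2), free (5, 0, 2)); after release of (2, 0, 0) the pool is (7, 0, 2)
  run P5 (needs (4, 0, 1), free (7, 0, 2)); after release of (0, 3, 1) the pool is (7, 3, 3)
  run P3 (needs (5, 1, 3), free (7, 3, 3)); after release of (2, 0, 0) the pool is (9, 3, 3)
  run P8 (needs (3, 1, 1), free (9, 3, 3)); after release of (0, 0, 1) the pool is (9, 3, 4)
  run P4 (needs (3, 0, 4), free (9, 3, 4)); after release of (1, 0, 0) the pool is (10, 3, 4)
  run P1 (needs (7, 0, 0), free (10, 3, 4)); after release of (0, 0, 2) the pool is (10, 3, 6)


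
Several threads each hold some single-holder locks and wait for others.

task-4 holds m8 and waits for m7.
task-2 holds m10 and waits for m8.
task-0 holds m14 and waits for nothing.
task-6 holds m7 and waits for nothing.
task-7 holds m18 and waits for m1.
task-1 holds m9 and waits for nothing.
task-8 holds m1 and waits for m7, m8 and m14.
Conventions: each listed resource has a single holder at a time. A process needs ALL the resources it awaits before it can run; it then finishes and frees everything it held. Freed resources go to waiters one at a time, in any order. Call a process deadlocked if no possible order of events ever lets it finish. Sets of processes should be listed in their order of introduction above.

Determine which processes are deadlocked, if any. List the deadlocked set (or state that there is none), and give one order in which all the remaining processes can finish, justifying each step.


The deadlocked set is empty.
Key observation: the wait graph is acyclic; completion cascades from the unblocked processes through everyone else.
One completion order for the rest: task-0, task-6, task-4, task-2, task-1, task-8, task-7.
Walking it through:
  task-0 waits on nothing -> runs at once and releases m14
  task-6 waits on nothing -> runs at once and releases m7
  task-4 waits on m7 — all released -> runs and releases m8
  task-2 waits on m8 — all released -> runs and releases m10
  task-1 waits on nothing -> runs at once and releases m9
  task-8 waits on m7, m8 and m14 — all released -> runs and releases m1
  task-7 waits on m1 — all released -> runs and releases m18


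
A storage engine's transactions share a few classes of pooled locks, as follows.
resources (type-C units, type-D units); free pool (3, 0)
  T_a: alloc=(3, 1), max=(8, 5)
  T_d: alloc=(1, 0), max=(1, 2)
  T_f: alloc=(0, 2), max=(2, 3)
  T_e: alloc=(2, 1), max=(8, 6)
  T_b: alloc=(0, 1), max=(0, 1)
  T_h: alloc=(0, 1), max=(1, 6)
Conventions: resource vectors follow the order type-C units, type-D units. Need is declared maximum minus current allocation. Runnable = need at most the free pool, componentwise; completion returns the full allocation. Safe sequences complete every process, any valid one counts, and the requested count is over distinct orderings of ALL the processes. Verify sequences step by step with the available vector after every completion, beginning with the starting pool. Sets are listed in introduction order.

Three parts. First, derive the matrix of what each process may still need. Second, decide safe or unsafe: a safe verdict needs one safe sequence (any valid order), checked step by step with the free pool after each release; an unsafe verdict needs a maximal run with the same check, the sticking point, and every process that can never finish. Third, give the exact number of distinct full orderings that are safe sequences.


(1) Need matrix, components ordered type-C units, type-D units:
  T_a: (5, 4)
  T_d: (0, 2)
  T_f: (2, 1)
  T_e: (6, 5)
  T_b: (0, 0)
  T_h: (1, 5)
(2) The state is UNSAFE.
Key observation: even finishing T_b, T_f, T_d leaves just (4, 3) free — too little type-D units for any of the remaining processes.
Going as far as possible: T_b, T_f, T_d; after that, nothing fits. Check, step by step:
  pool = (3, 0)
  T_b needs (0, 0) <= (3, 0) -> finishes; pool += (0, 1) = (3, 1)
  T_f needs (2, 1) <= (3, 1) -> finishes; pool += (0, 2) = (3, 3)
  T_d needs (0, 2) <= (3, 3) -> finishes; pool += (1, 0) = (4, 3)
  blocked: T_a wants (5, 4), pool (4, 3) — not enough type-C units and type-D units
  blocked: T_e wants (6, 5), pool (4, 3) — not enough type-C units and type-D units
  blocked: T_h wants (1, 5), pool (4, 3) — not enough type-D units
Never able to finish: T_a, T_e and T_h.
(3) The exact count: 0 of the possible complete orderings are safe sequences.


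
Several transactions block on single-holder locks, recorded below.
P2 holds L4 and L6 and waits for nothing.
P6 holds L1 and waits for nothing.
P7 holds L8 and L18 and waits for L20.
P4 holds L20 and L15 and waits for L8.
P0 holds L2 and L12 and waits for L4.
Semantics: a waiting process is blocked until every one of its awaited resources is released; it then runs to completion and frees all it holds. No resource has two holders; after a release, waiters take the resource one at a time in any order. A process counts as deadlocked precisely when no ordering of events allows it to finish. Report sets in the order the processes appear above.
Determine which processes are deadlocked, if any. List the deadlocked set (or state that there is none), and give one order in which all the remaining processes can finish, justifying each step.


The deadlocked set is P7 and P4.
Key observation: the waits loop around P7 -> P4 -> P7 with no way out; no other process is dragged down with it.
The rest can finish in the order P2, P6, P0.
Check, step by step:
  run P2 (it waits on nothing); releases L4 and L6
  run P6 (it waits on nothing); releases L1
  P0 waits on L4 — all released -> runs and releases L2 and L12


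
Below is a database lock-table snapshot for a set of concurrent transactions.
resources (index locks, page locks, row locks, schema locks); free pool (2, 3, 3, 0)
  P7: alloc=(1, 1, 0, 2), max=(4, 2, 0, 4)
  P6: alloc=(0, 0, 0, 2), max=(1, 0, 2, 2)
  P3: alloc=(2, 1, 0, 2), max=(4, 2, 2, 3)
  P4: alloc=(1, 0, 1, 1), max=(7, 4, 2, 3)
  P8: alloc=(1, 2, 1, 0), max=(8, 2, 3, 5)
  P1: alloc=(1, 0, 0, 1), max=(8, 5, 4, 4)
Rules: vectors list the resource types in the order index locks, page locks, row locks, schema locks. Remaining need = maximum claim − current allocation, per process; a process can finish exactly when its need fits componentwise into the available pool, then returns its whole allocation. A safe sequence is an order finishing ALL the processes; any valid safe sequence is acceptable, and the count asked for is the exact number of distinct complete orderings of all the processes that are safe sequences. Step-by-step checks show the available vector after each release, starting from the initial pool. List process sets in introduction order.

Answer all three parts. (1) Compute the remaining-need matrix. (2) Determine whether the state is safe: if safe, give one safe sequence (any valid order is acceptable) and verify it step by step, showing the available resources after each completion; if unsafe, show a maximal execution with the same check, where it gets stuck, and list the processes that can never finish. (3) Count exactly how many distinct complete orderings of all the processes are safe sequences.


(1) Remaining need (order index locks, page locks, row locks, schema locks):
  P7: (3, 1, 0, 2)
  P6: (1, 0, 2, 0)
  P3: (2, 1, 2, 1)
  P4: (6, 4, 1, 2)
  P8: (7, 0, 2, 5)
  P1: (7, 5, 4, 3)
(2) UNSAFE — no complete ordering exists.
Key observation: once P6, P3, P7 finish, the pool peaks at (5, 5, 3, 6) — and every remaining process still needs more index locks than that.
A maximal execution: P6, P3, P7 — then nothing else fits. Check, step by step:
  pool = (2, 3, 3, 0)
  P6 needs (1, 0, 2, 0) <= (2, 3, 3, 0) -> finishes; pool += (0, 0, 0, 2) = (2, 3, 3, 2)
  P3 needs (2, 1, 2, 1) <= (2, 3, 3, 2) -> finishes; pool += (2, 1, 0, 2) = (4, 4, 3, 4)
  P7 needs (3, 1, 0, 2) <= (4, 4, 3, 4) -> finishes; pool += (1, 1, 0, 2) = (5, 5, 3, 6)
  blocked: P4 wants (6, 4, 1, 2), pool (5, 5, 3, 6) — not enough index locks
  blocked: P8 wants (7, 0, 2, 5), pool (5, 5, 3, 6) — not enough index locks
  blocked: P1 wants (7, 5, 4, 3), pool (5, 5, 3, 6) — not enough index locks and row locks
Permanently blocked: P4, P8 and P1.
(3) Exactly 0 of the possible complete orderings are safe sequences.


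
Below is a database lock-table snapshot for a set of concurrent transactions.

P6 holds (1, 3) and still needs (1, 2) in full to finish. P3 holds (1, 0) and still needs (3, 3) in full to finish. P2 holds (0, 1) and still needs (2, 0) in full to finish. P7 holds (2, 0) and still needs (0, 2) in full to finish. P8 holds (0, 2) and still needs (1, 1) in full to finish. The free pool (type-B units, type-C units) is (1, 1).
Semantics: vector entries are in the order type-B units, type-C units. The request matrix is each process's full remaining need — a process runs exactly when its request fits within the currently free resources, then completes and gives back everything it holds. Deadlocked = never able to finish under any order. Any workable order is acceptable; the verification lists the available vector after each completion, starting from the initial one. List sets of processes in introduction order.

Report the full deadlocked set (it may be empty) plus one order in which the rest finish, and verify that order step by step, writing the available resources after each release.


Nothing here is deadlocked.
Key observation: P8 fits the free pool immediately, and its release cascades until everyone finishes.
The rest can finish in the order P8, P7, P6, P3, P2. Walking it through:
  pool = (1, 1)
  P8 needs (1, 1) <= (1, 1) -> finishes; pool += (0, 2) = (1, 3)
  P7 needs (0, 2) <= (1, 3) -> finishes; pool += (2, 0) = (3, 3)
  P6 needs (1, 2) <= (3, 3) -> finishes; pool += (1, 3) = (4, 6)
  P3 needs (3, 3) <= (4, 6) -> finishes; pool += (1, 0) = (5, 6)
  P2 needs (2, 0) <= (5, 6) -> finishes; pool += (0, 1) = (5, 7)
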